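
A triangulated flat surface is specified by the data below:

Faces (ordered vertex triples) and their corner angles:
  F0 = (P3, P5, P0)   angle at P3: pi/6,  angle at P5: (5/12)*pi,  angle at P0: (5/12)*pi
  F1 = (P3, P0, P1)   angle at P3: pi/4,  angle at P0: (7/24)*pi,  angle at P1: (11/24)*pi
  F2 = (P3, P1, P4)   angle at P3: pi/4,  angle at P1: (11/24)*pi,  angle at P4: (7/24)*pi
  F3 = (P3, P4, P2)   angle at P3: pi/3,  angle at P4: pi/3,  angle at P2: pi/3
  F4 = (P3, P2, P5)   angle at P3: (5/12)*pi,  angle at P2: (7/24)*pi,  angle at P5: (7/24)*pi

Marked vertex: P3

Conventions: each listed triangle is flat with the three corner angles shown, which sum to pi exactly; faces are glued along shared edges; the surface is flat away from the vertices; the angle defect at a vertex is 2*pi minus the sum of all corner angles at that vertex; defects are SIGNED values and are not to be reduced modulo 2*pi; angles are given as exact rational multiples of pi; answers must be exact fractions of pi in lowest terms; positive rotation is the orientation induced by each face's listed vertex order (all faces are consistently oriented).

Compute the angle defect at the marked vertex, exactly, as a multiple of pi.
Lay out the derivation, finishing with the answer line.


Sum of corner angles at P3: (17/12)*pi
defect = 2*pi - (17/12)*pi

Answer: defect(P3) = (7/12)*pi


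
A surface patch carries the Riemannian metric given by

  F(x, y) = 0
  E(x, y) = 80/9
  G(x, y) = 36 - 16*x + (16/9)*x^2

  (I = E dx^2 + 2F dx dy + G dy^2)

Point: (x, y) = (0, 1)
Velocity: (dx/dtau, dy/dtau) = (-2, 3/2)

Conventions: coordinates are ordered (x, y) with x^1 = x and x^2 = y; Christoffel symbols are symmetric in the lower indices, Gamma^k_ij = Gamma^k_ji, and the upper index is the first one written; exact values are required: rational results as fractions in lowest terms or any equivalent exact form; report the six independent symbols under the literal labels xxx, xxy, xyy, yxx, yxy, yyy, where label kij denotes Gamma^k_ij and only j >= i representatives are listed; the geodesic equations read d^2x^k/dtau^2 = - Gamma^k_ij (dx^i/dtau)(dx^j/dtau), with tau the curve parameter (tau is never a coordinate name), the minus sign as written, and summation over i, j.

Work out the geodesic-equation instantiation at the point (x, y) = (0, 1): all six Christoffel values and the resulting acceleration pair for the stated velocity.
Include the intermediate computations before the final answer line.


E = 80/9, F = 0, G = 36 at the point
E_x = 0, E_y = 0, F_x = 0, F_y = 0, G_x = -16, G_y = 0
EG - F^2 = 320;  g^inv = (1/320) * [[36, 0], [0, 80/9]]
first-kind symbols [ij,l] = (1/2)(d_i g_jl + d_j g_il - d_l g_ij): [xx,x] = E_x/2 = 0, [xx,y] = F_x - E_y/2 = 0, [xy,x] = E_y/2 = 0, [xy,y] = G_x/2 = -8, [yy,x] = F_y - G_x/2 = 8, [yy,y] = G_y/2 = 0
Gamma^x_ij = (G*[ij,x] - F*[ij,y])/(EG - F^2), Gamma^y_ij = (E*[ij,y] - F*[ij,x])/(EG - F^2)
Gamma_xxx = 0, Gamma_xxy = 0, Gamma_xyy = 9/10, Gamma_yxx = 0, Gamma_yxy = -2/9, Gamma_yyy = 0
d^2x/dtau^2 = -(Gamma_xxx*(-2)^2 + 2*Gamma_xxy*(-2)*(3/2) + Gamma_xyy*(3/2)^2) = -81/40
d^2y/dtau^2 = -(Gamma_yxx*(-2)^2 + 2*Gamma_yxy*(-2)*(3/2) + Gamma_yyy*(3/2)^2) = -4/3

Answer: Gamma_xxx = 0, Gamma_xxy = 0, Gamma_xyy = 9/10, Gamma_yxx = 0, Gamma_yxy = -2/9, Gamma_yyy = 0; accelerations (d^2x/dtau^2, d^2y/dtau^2) = (-81/40, -4/3)


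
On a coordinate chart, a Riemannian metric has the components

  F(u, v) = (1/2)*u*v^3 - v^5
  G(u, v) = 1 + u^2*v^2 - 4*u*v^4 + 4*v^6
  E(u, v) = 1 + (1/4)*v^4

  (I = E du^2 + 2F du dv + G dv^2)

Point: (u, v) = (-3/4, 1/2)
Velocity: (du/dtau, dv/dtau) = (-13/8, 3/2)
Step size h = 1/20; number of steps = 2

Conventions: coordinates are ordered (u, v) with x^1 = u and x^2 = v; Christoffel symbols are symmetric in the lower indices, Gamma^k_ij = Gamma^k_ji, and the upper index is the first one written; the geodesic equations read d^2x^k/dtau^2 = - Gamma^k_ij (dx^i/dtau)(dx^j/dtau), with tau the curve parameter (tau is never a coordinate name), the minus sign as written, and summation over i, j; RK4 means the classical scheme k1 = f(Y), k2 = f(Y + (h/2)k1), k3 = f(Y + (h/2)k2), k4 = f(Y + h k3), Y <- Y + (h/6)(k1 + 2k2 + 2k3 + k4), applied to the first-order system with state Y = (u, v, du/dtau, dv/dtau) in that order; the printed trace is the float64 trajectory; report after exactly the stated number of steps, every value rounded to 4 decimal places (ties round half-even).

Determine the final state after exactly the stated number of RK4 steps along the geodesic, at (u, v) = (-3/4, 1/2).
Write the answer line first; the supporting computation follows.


Answer: u = -0.9091, v = 0.6326, du/dtau = -1.5583, dv/dtau = 1.1538

f(Y) = (du/dtau, dv/dtau, -Gamma^u_ij Y'^i Y'^j, -Gamma^v_ij Y'^i Y'^j) with the Gammas evaluated at the stage position; h = 0.050000; intermediate values shown to 6 dp
step 0: u = -0.7500, v = 0.5000, du/dtau = -1.6250, dv/dtau = 1.5000
step 1:
  k1: at (u, v) = (-0.750000, 0.500000), (du/dtau, dv/dtau) = (-1.625000, 1.500000); Gamma_uuu = 0.000000, Gamma_uuv = 0.044444, Gamma_uvv = -0.200000, Gamma_vuu = 0.000000, Gamma_vuv = -0.222222, Gamma_vvv = 1.000000; k1 = (-1.625000, 1.500000, 0.666667, -3.333333)
  k2: at (u, v) = (-0.790625, 0.537500), (du/dtau, dv/dtau) = (-1.608333, 1.416667); Gamma_uuu = 0.000000, Gamma_uuv = 0.049712, Gamma_uvv = -0.233442, Gamma_vuu = 0.000000, Gamma_vuv = -0.253125, Gamma_vvv = 1.188656; k2 = (-1.608333, 1.416667, 0.695039, -3.539042)
  k3: at (u, v) = (-0.790208, 0.535417), (du/dtau, dv/dtau) = (-1.607624, 1.411524); Gamma_uuu = 0.000000, Gamma_uuv = 0.049399, Gamma_uvv = -0.231603, Gamma_vuu = 0.000000, Gamma_vuv = -0.251612, Gamma_vvv = 1.179652; k3 = (-1.607624, 1.411524, 0.685641, -3.492254)
  k4: at (u, v) = (-0.830381, 0.570576), (du/dtau, dv/dtau) = (-1.590718, 1.325387); Gamma_uuu = 0.000000, Gamma_uuv = 0.053346, Gamma_uvv = -0.260265, Gamma_vuu = 0.000000, Gamma_vuv = -0.277025, Gamma_vvv = 1.351549; k4 = (-1.590718, 1.325387, 0.682135, -3.542313)
  Y <- Y + (h/6)(k1 + 2k2 + 2k3 + k4): u = -0.8304, v = 0.5707, du/dtau = -1.5907, dv/dtau = 1.3255
step 2:
  k1: at (u, v) = (-0.830397, 0.570681), (du/dtau, dv/dtau) = (-1.590749, 1.325515); Gamma_uuu = 0.000000, Gamma_uuv = 0.053359, Gamma_uvv = -0.260350, Gamma_vuu = 0.000000, Gamma_vuv = -0.277091, Gamma_vvv = 1.351977; k1 = (-1.590749, 1.325515, 0.682455, -3.543935)
  k2: at (u, v) = (-0.870166, 0.603819), (du/dtau, dv/dtau) = (-1.573687, 1.236916); Gamma_uuu = 0.000000, Gamma_uuv = 0.055994, Gamma_uvv = -0.283553, Gamma_vuu = 0.000000, Gamma_vuv = -0.296625, Gamma_vvv = 1.502117; k2 = (-1.573687, 1.236916, 0.651811, -3.452956)
  k3: at (u, v) = (-0.869739, 0.601604), (du/dtau, dv/dtau) = (-1.574453, 1.239191); Gamma_uuu = 0.000000, Gamma_uuv = 0.055776, Gamma_uvv = -0.281967, Gamma_vuu = 0.000000, Gamma_vuv = -0.295493, Gamma_vvv = 1.493812; k3 = (-1.574453, 1.239191, 0.650632, -3.446929)
  k4: at (u, v) = (-0.909120, 0.632641), (du/dtau, dv/dtau) = (-1.558217, 1.153168); Gamma_uuu = 0.000000, Gamma_uuv = 0.057291, Gamma_uvv = -0.299797, Gamma_vuu = 0.000000, Gamma_vuv = -0.309636, Gamma_vvv = 1.620284; k4 = (-1.558217, 1.153168, 0.604560, -3.267410)
  Y <- Y + (h/6)(k1 + 2k2 + 2k3 + k4): u = -0.9091, v = 0.6326, du/dtau = -1.5583, dv/dtau = 1.1538


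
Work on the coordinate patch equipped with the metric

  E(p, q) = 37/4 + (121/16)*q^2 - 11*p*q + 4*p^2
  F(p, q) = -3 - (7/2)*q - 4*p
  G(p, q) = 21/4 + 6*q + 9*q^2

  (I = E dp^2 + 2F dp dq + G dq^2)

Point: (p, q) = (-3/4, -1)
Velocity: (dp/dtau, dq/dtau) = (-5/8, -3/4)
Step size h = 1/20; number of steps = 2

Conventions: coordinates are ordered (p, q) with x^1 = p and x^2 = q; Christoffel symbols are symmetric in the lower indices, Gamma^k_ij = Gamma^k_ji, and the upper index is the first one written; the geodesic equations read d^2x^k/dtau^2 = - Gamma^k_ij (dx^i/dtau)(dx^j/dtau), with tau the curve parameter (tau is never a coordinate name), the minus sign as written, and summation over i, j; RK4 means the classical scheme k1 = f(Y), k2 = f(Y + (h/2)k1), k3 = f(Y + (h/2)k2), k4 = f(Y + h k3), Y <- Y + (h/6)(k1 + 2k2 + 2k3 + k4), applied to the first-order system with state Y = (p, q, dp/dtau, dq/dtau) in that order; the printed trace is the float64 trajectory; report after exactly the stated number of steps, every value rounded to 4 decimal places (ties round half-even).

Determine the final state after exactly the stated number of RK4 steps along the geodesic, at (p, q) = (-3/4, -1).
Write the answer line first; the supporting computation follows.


Answer: p = -0.8111, q = -1.0735, dp/dtau = -0.5974, dq/dtau = -0.7207

f(Y) = (dp/dtau, dq/dtau, -Gamma^p_ij Y'^i Y'^j, -Gamma^q_ij Y'^i Y'^j) with the Gammas evaluated at the stage position; h = 0.050000; intermediate values shown to 6 dp
step 0: p = -0.7500, q = -1.0000, dp/dtau = -0.6250, dq/dtau = -0.7500
step 1:
  k1: at (p, q) = (-0.750000, -1.000000), (dp/dtau, dq/dtau) = (-0.625000, -0.750000); Gamma_ppp = 0.293604, Gamma_ppq = -0.368528, Gamma_pqq = -0.102335, Gamma_qpp = -0.192741, Gamma_qpq = 0.156345, Gamma_qqq = -0.683858; k1 = (-0.625000, -0.750000, 0.288369, 0.313386)
  k2: at (p, q) = (-0.765625, -1.018750), (dp/dtau, dq/dtau) = (-0.617791, -0.742165); Gamma_ppp = 0.296146, Gamma_ppq = -0.375183, Gamma_pqq = -0.092380, Gamma_qpp = -0.186490, Gamma_qpq = 0.160555, Gamma_qqq = -0.688071; k2 = (-0.617791, -0.742165, 0.281900, 0.302943)
  k3: at (p, q) = (-0.765445, -1.018554), (dp/dtau, dq/dtau) = (-0.617952, -0.742426); Gamma_ppp = 0.296118, Gamma_ppq = -0.375118, Gamma_pqq = -0.092487, Gamma_qpp = -0.186540, Gamma_qpq = 0.160511, Gamma_qqq = -0.688029; k3 = (-0.617952, -0.742426, 0.282098, 0.303193)
  k4: at (p, q) = (-0.780898, -1.037121), (dp/dtau, dq/dtau) = (-0.610895, -0.734840); Gamma_ppp = 0.298517, Gamma_ppq = -0.381664, Gamma_pqq = -0.082791, Gamma_qpp = -0.180549, Gamma_qpq = 0.164516, Gamma_qqq = -0.691713; k4 = (-0.610895, -0.734840, 0.275968, 0.293192)
  Y <- Y + (h/6)(k1 + 2k2 + 2k3 + k4): p = -0.7809, q = -1.0371, dp/dtau = -0.6109, dq/dtau = -0.7348
step 2:
  k1: at (p, q) = (-0.780895, -1.037117), (dp/dtau, dq/dtau) = (-0.610897, -0.734843); Gamma_ppp = 0.298517, Gamma_ppq = -0.381663, Gamma_pqq = -0.082793, Gamma_qpp = -0.180551, Gamma_qpq = 0.164515, Gamma_qqq = -0.691712; k1 = (-0.610897, -0.734843, 0.275969, 0.293195)
  k2: at (p, q) = (-0.796167, -1.055488), (dp/dtau, dq/dtau) = (-0.603998, -0.727513); Gamma_ppp = 0.300782, Gamma_ppq = -0.388089, Gamma_pqq = -0.073367, Gamma_qpp = -0.174817, Gamma_qpq = 0.168317, Gamma_qqq = -0.694892; k2 = (-0.603998, -0.727513, 0.270168, 0.283643)
  k3: at (p, q) = (-0.795995, -1.055305), (dp/dtau, dq/dtau) = (-0.604143, -0.727752); Gamma_ppp = 0.300757, Gamma_ppq = -0.388030, Gamma_pqq = -0.073465, Gamma_qpp = -0.174857, Gamma_qpq = 0.168278, Gamma_qqq = -0.694861; k3 = (-0.604143, -0.727752, 0.270343, 0.283863)
  k4: at (p, q) = (-0.811102, -1.073504), (dp/dtau, dq/dtau) = (-0.597380, -0.720650); Gamma_ppp = 0.302900, Gamma_ppq = -0.394342, Gamma_pqq = -0.064302, Gamma_qpp = -0.169354, Gamma_qpq = 0.171886, Gamma_qqq = -0.697576; k4 = (-0.597380, -0.720650, 0.264831, 0.274719)
  Y <- Y + (h/6)(k1 + 2k2 + 2k3 + k4): p = -0.8111, q = -1.0735, dp/dtau = -0.5974, dq/dtau = -0.7207


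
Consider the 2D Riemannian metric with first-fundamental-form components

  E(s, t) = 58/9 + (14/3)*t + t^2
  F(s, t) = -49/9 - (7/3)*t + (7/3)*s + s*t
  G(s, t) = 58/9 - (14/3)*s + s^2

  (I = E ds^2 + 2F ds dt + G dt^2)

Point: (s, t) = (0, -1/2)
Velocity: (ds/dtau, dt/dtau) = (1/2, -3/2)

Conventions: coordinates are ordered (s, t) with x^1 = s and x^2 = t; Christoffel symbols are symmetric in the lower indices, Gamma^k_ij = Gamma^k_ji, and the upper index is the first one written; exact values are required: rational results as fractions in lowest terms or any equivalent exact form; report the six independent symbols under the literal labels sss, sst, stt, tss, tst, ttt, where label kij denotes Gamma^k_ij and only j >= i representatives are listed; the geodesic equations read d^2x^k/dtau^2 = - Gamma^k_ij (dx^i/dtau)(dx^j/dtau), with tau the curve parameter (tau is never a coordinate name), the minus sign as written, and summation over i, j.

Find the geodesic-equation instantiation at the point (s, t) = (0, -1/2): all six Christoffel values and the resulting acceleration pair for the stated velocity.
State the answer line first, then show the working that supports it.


Answer: Gamma_sss = 0, Gamma_sst = 66/353, Gamma_stt = 0, Gamma_tss = 0, Gamma_tst = -84/353, Gamma_ttt = 0; accelerations (d^2s/dtau^2, d^2t/dtau^2) = (99/353, -126/353)

E = 157/36, F = -77/18, G = 58/9 at the point
E_s = 0, E_t = 11/3, F_s = 11/6, F_t = -7/3, G_s = -14/3, G_t = 0
EG - F^2 = 353/36;  g^inv = (36/353) * [[58/9, 77/18], [77/18, 157/36]]
first-kind symbols [ij,l] = (1/2)(d_i g_jl + d_j g_il - d_l g_ij): [ss,s] = E_s/2 = 0, [ss,t] = F_s - E_t/2 = 0, [st,s] = E_t/2 = 11/6, [st,t] = G_s/2 = -7/3, [tt,s] = F_t - G_s/2 = 0, [tt,t] = G_t/2 = 0
Gamma^s_ij = (G*[ij,s] - F*[ij,t])/(EG - F^2), Gamma^t_ij = (E*[ij,t] - F*[ij,s])/(EG - F^2)
Gamma_sss = 0, Gamma_sst = 66/353, Gamma_stt = 0, Gamma_tss = 0, Gamma_tst = -84/353, Gamma_ttt = 0
d^2s/dtau^2 = -(Gamma_sss*(1/2)^2 + 2*Gamma_sst*(1/2)*(-3/2) + Gamma_stt*(-3/2)^2) = 99/353
d^2t/dtau^2 = -(Gamma_tss*(1/2)^2 + 2*Gamma_tst*(1/2)*(-3/2) + Gamma_ttt*(-3/2)^2) = -126/353


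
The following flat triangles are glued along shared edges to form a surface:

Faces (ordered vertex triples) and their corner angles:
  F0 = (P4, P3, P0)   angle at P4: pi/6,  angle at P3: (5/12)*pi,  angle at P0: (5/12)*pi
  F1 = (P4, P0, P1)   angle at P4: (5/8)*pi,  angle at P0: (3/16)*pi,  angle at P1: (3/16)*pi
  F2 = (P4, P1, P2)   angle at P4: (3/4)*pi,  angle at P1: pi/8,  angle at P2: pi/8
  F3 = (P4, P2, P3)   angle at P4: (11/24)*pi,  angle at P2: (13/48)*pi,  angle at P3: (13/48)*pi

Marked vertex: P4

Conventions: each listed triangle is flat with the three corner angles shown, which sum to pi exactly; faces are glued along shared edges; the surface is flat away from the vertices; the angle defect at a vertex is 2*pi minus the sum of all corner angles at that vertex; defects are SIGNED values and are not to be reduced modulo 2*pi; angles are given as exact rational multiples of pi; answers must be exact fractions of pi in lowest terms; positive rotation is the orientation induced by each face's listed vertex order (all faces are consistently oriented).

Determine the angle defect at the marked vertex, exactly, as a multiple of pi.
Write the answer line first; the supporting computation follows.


Answer: defect(P4) = 0

Sum of corner angles at P4: 2*pi
defect = 2*pi - 2*pi


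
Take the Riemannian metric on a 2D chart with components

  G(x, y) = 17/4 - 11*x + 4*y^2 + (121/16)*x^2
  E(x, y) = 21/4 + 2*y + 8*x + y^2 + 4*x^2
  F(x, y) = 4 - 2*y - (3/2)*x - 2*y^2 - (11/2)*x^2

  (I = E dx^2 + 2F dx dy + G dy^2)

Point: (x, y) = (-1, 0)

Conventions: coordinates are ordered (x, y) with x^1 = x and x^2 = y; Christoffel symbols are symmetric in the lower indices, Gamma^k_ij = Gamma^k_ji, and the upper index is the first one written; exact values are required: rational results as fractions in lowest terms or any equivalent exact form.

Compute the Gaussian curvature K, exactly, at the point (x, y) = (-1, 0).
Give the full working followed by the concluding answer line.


E = 5/4, F = 0, G = 365/16, EG - F^2 = 1825/64 at the point
E_x = 0, E_y = 2, F_x = 19/2, F_y = -2, G_x = -209/8, G_y = 0
E_yy = 2, F_xy = 0, G_xx = 121/8
Compute both Brioschi determinants and normalise by (EG - F^2)^2.
M1 = [[-E_yy/2 + F_xy - G_xx/2, E_x/2, F_x - E_y/2], [F_y - G_x/2, E, F], [G_y/2, F, G]] = [[-137/16, 0, 17/2], [177/16, 5/4, 0], [0, 0, 365/16]]; det M1 = -250025/1024
M2 = [[0, E_y/2, G_x/2], [E_y/2, E, F], [G_x/2, F, G]] = [[0, 1, -209/16], [1, 5/4, 0], [-209/16, 0, 365/16]]; det M2 = -241765/1024
det M1 - det M2 = -2065/256; K = -2065/256 / (1825/64)^2 = -6608/666125

Answer: K = -6608/666125


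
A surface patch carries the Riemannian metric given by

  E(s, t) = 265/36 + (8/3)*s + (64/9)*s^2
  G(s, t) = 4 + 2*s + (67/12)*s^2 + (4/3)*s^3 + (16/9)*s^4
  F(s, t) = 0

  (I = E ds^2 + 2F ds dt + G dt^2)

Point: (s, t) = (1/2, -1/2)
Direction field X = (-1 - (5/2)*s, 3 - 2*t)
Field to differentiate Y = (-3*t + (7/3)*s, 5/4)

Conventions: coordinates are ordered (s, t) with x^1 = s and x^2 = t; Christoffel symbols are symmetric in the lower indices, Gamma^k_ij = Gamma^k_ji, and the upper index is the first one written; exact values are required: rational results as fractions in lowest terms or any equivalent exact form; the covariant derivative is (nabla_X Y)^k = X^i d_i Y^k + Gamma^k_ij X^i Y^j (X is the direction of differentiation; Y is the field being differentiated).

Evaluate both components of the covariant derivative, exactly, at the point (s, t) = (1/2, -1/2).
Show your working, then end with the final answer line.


E = 377/36, F = 0, G = 961/144 at the point
E_s = 88/9, E_t = 0, F_s = 0, F_t = 0, G_s = 341/36, G_t = 0
EG - F^2 = 362297/5184;  g^inv = (5184/362297) * [[961/144, 0], [0, 377/36]]
first-kind symbols [ij,l] = (1/2)(d_i g_jl + d_j g_il - d_l g_ij): [ss,s] = E_s/2 = 44/9, [ss,t] = F_s - E_t/2 = 0, [st,s] = E_t/2 = 0, [st,t] = G_s/2 = 341/72, [tt,s] = F_t - G_s/2 = -341/72, [tt,t] = G_t/2 = 0
Gamma^s_ij = (G*[ij,s] - F*[ij,t])/(EG - F^2), Gamma^t_ij = (E*[ij,t] - F*[ij,s])/(EG - F^2)
Gamma_sss = 176/377, Gamma_sst = 0, Gamma_stt = -341/754, Gamma_tss = 0, Gamma_tst = 22/31, Gamma_ttt = 0
X = (-9/4, 4), Y = (8/3, 5/4) at the point

Answer: (nabla_X Y)^s = -33647/1508, (nabla_X Y)^t = 4147/744


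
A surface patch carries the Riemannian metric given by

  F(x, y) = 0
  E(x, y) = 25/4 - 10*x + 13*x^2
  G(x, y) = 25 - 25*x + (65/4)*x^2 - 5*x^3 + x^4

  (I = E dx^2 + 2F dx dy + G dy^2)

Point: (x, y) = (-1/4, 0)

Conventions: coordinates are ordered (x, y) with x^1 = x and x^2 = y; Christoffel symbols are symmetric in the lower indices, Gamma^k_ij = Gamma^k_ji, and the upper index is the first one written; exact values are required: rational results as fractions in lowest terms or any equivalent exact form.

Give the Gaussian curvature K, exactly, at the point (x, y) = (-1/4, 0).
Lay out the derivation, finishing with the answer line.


E = 153/16, F = 0, G = 8281/256, EG - F^2 = 1266993/4096 at the point
E_x = -33/2, E_y = 0, F_x = 0, F_y = 0, G_x = -273/8, G_y = 0
E_yy = 0, F_xy = 0, G_xx = 163/4
By Brioschi, K is (det M1 - det M2) divided by (EG - F^2) squared.
M1 = [[-E_yy/2 + F_xy - G_xx/2, E_x/2, F_x - E_y/2], [F_y - G_x/2, E, F], [G_y/2, F, G]] = [[-163/8, -33/4, 0], [273/16, 153/16, 0], [0, 0, 8281/256]]; det M1 = -57312801/32768
M2 = [[0, E_y/2, G_x/2], [E_y/2, E, F], [G_x/2, F, G]] = [[0, 0, -273/16], [0, 153/16, 0], [-273/16, 0, 8281/256]]; det M2 = -11402937/4096
det M1 - det M2 = 33910695/32768; K = 33910695/32768 / (1266993/4096)^2 = 2560/236691

Answer: K = 2560/236691


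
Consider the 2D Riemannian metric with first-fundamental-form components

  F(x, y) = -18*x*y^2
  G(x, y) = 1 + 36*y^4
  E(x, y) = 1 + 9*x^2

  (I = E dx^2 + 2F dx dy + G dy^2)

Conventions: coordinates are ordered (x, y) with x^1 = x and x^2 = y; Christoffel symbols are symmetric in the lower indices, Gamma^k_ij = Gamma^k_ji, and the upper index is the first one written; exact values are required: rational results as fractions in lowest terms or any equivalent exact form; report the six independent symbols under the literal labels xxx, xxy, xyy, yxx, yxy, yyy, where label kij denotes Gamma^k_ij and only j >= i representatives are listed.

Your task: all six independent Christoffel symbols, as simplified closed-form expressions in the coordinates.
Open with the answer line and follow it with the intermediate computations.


Answer: Gamma_xxx = 9*x/(9*x^2 + 36*y^4 + 1), Gamma_xxy = 0, Gamma_xyy = -36*x*y/(9*x^2 + 36*y^4 + 1), Gamma_yxx = -18*y^2/(9*x^2 + 36*y^4 + 1), Gamma_yxy = 0, Gamma_yyy = 72*y^3/(9*x^2 + 36*y^4 + 1)

E = 1 + 9*x^2; F = -18*x*y^2; G = 1 + 36*y^4
Gamma^k_ij = (1/2) g^{kl} (d_i g_jl + d_j g_il - d_l g_ij), with g^inv = (1/(EG-F^2)) [[G, -F], [-F, E]]
first partials: E_x = 18*x, E_y = 0, F_x = -18*y^2, F_y = -36*x*y, G_x = 0, G_y = 144*y^3
D = EG - F^2 = 1 + 9*x^2 + 36*y^4
expanded: Gamma^x_xx = (G E_x - 2F F_x + F E_y)/(2D), Gamma^x_xy = (G E_y - F G_x)/(2D), Gamma^x_yy = (2G F_y - G G_x - F G_y)/(2D), Gamma^y_xx = (2E F_x - E E_y - F E_x)/(2D), Gamma^y_xy = (E G_x - F E_y)/(2D), Gamma^y_yy = (E G_y - 2F F_y + F G_x)/(2D); substitute and cancel common factors


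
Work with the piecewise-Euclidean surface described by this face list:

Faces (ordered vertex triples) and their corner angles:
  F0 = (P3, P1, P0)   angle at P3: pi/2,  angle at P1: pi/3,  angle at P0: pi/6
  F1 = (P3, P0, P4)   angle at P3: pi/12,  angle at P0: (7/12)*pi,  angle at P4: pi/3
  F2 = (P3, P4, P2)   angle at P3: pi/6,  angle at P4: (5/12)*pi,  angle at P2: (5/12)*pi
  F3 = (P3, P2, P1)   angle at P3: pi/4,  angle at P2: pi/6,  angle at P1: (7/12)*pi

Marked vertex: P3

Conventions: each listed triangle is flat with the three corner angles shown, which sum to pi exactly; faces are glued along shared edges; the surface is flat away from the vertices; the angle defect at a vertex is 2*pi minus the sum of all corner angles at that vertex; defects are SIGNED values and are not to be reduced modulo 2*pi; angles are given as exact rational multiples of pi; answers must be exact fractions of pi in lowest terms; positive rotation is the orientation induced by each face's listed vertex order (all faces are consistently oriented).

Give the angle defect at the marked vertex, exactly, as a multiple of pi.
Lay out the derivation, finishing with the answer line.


Sum of corner angles at P3: pi
defect = 2*pi - pi

Answer: defect(P3) = pi


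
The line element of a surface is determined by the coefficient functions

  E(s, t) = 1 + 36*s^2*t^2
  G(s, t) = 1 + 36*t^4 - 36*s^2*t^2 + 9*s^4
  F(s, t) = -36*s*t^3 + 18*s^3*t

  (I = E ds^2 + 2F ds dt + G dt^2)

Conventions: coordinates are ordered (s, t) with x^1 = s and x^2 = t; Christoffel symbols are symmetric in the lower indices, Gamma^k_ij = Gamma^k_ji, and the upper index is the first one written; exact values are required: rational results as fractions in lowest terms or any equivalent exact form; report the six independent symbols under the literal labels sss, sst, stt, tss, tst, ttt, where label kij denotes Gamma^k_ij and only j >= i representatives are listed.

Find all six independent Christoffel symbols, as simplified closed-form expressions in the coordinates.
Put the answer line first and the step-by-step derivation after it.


Answer: Gamma_sss = 36*s*t^2/(9*s^4 + 36*t^4 + 1), Gamma_sst = 36*s^2*t/(9*s^4 + 36*t^4 + 1), Gamma_stt = -72*s*t^2/(9*s^4 + 36*t^4 + 1), Gamma_tss = (18*s^2*t - 36*t^3)/(9*s^4 + 36*t^4 + 1), Gamma_tst = (18*s^3 - 36*s*t^2)/(9*s^4 + 36*t^4 + 1), Gamma_ttt = (-36*s^2*t + 72*t^3)/(9*s^4 + 36*t^4 + 1)

E = 1 + 36*s^2*t^2; F = -36*s*t^3 + 18*s^3*t; G = 1 + 36*t^4 - 36*s^2*t^2 + 9*s^4
Gamma^k_ij = (1/2) g^{kl} (d_i g_jl + d_j g_il - d_l g_ij), with g^inv = (1/(EG-F^2)) [[G, -F], [-F, E]]
first partials: E_s = 72*s*t^2, E_t = 72*s^2*t, F_s = -36*t^3 + 54*s^2*t, F_t = -108*s*t^2 + 18*s^3, G_s = -72*s*t^2 + 36*s^3, G_t = 144*t^3 - 72*s^2*t
D = EG - F^2 = 1 + 36*t^4 + 9*s^4
expanded: Gamma^s_ss = (G E_s - 2F F_s + F E_t)/(2D), Gamma^s_st = (G E_t - F G_s)/(2D), Gamma^s_tt = (2G F_t - G G_s - F G_t)/(2D), Gamma^t_ss = (2E F_s - E E_t - F E_s)/(2D), Gamma^t_st = (E G_s - F E_t)/(2D), Gamma^t_tt = (E G_t - 2F F_t + F G_s)/(2D); substitute and cancel common factors


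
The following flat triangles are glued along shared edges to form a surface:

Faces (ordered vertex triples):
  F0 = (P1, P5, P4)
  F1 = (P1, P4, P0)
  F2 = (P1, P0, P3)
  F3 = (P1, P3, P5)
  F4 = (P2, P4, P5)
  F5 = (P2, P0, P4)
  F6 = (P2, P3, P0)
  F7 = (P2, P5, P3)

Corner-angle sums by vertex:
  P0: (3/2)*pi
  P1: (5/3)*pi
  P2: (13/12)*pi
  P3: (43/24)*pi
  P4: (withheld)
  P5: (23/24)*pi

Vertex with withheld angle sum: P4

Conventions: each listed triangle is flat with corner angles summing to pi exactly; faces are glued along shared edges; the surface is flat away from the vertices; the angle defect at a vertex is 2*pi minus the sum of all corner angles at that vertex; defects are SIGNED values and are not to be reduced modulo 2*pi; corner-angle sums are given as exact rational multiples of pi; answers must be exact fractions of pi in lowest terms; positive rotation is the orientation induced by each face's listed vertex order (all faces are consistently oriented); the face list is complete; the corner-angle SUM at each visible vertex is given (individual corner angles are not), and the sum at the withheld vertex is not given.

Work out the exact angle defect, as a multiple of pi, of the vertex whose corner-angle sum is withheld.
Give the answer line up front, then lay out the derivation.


Answer: defect(P4) = pi

V = 6, E = 12, F = 8; chi = V - E + F = 2
Gauss-Bonnet: total defect = 2*pi*chi = 4*pi; visible defects sum to 3*pi


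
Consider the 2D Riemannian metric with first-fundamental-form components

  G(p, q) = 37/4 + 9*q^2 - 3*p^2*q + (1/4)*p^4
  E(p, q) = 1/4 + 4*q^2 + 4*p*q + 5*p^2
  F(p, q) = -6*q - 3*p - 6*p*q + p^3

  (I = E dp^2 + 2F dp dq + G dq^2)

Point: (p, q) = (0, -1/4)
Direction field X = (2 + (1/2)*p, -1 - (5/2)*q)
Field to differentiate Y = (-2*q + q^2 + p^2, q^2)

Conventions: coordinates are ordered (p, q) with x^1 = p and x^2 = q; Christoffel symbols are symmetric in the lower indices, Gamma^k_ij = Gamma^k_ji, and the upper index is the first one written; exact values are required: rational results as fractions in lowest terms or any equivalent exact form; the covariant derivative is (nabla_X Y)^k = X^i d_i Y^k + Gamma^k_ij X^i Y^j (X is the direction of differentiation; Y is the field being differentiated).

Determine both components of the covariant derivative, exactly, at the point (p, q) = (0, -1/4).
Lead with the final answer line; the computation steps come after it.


Answer: (nabla_X Y)^p = -1/64, (nabla_X Y)^q = 9/32

E = 1/2, F = 3/2, G = 157/16 at the point
E_p = -1, E_q = -2, F_p = -3/2, F_q = -6, G_p = 0, G_q = -9/2
EG - F^2 = 85/32;  g^inv = (32/85) * [[157/16, -3/2], [-3/2, 1/2]]
first-kind symbols [ij,l] = (1/2)(d_i g_jl + d_j g_il - d_l g_ij): [pp,p] = E_p/2 = -1/2, [pp,q] = F_p - E_q/2 = -1/2, [pq,p] = E_q/2 = -1, [pq,q] = G_p/2 = 0, [qq,p] = F_q - G_p/2 = -6, [qq,q] = G_q/2 = -9/4
Gamma^p_ij = (G*[ij,p] - F*[ij,q])/(EG - F^2), Gamma^q_ij = (E*[ij,q] - F*[ij,p])/(EG - F^2)
Gamma_ppp = -133/85, Gamma_ppq = -314/85, Gamma_pqq = -1776/85, Gamma_qpp = 16/85, Gamma_qpq = 48/85, Gamma_qqq = 252/85
X = (2, -3/8), Y = (9/16, 1/16) at the point


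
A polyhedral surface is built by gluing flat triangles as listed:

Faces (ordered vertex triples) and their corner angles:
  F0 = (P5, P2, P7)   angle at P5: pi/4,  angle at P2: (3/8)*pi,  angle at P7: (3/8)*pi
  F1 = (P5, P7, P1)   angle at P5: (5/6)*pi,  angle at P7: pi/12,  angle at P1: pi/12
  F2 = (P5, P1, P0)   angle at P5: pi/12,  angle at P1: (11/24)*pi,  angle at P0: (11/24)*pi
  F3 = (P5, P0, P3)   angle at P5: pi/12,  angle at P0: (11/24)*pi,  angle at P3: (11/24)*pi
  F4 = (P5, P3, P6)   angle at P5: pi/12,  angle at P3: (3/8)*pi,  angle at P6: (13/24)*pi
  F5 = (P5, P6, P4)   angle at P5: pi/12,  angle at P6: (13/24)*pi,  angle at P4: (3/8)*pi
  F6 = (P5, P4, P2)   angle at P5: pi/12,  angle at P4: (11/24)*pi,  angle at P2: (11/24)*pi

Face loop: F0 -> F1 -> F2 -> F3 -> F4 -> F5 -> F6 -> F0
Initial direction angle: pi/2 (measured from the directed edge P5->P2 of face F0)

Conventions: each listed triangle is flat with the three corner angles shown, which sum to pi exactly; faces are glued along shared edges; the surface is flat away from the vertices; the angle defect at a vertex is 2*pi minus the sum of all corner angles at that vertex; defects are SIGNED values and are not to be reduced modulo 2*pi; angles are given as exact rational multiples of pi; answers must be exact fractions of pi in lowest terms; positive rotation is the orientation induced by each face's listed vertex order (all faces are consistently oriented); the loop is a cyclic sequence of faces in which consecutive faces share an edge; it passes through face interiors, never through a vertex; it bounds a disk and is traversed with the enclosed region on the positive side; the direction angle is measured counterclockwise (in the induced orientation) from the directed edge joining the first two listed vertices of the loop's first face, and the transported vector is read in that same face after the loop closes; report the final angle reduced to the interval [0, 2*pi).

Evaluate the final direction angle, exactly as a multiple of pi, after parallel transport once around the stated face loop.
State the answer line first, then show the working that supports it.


Answer: final direction angle = pi

enclosed vertex P5: corner angles sum to (3/2)*pi, defect = 2*pi - (3/2)*pi = pi/2
the final direction is the initial angle plus the enclosed defects, taken mod 2*pi in the induced orientation
final angle = pi/2 + pi/2 = pi (mod 2*pi)


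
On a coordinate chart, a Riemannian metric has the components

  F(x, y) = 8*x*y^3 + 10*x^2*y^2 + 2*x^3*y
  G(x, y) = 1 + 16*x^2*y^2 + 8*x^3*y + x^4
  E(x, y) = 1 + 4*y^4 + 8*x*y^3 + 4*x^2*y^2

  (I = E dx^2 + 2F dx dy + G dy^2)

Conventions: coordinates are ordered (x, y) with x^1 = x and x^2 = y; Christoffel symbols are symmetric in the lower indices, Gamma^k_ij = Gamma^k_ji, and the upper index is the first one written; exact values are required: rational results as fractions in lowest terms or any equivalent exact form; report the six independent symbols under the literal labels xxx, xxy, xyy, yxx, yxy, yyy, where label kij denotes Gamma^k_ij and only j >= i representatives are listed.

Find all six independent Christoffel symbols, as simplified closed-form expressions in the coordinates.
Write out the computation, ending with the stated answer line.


E = 1 + 4*y^4 + 8*x*y^3 + 4*x^2*y^2; F = 8*x*y^3 + 10*x^2*y^2 + 2*x^3*y; G = 1 + 16*x^2*y^2 + 8*x^3*y + x^4
Gamma^k_ij = (1/2) g^{kl} (d_i g_jl + d_j g_il - d_l g_ij), with g^inv = (1/(EG-F^2)) [[G, -F], [-F, E]]
first partials: E_x = 8*y^3 + 8*x*y^2, E_y = 16*y^3 + 24*x*y^2 + 8*x^2*y, F_x = 8*y^3 + 20*x*y^2 + 6*x^2*y, F_y = 24*x*y^2 + 20*x^2*y + 2*x^3, G_x = 32*x*y^2 + 24*x^2*y + 4*x^3, G_y = 32*x^2*y + 8*x^3
D = EG - F^2 = 1 + 4*y^4 + 8*x*y^3 + 20*x^2*y^2 + 8*x^3*y + x^4
expanded: Gamma^x_xx = (G E_x - 2F F_x + F E_y)/(2D), Gamma^x_xy = (G E_y - F G_x)/(2D), Gamma^x_yy = (2G F_y - G G_x - F G_y)/(2D), Gamma^y_xx = (2E F_x - E E_y - F E_x)/(2D), Gamma^y_xy = (E G_x - F E_y)/(2D), Gamma^y_yy = (E G_y - 2F F_y + F G_x)/(2D); substitute and cancel common factors

Answer: Gamma_xxx = (4*x*y^2 + 4*y^3)/(x^4 + 8*x^3*y + 20*x^2*y^2 + 8*x*y^3 + 4*y^4 + 1), Gamma_xxy = (4*x^2*y + 12*x*y^2 + 8*y^3)/(x^4 + 8*x^3*y + 20*x^2*y^2 + 8*x*y^3 + 4*y^4 + 1), Gamma_xyy = (8*x^2*y + 8*x*y^2)/(x^4 + 8*x^3*y + 20*x^2*y^2 + 8*x*y^3 + 4*y^4 + 1), Gamma_yxx = (2*x^2*y + 8*x*y^2)/(x^4 + 8*x^3*y + 20*x^2*y^2 + 8*x*y^3 + 4*y^4 + 1), Gamma_yxy = (2*x^3 + 12*x^2*y + 16*x*y^2)/(x^4 + 8*x^3*y + 20*x^2*y^2 + 8*x*y^3 + 4*y^4 + 1), Gamma_yyy = (4*x^3 + 16*x^2*y)/(x^4 + 8*x^3*y + 20*x^2*y^2 + 8*x*y^3 + 4*y^4 + 1)


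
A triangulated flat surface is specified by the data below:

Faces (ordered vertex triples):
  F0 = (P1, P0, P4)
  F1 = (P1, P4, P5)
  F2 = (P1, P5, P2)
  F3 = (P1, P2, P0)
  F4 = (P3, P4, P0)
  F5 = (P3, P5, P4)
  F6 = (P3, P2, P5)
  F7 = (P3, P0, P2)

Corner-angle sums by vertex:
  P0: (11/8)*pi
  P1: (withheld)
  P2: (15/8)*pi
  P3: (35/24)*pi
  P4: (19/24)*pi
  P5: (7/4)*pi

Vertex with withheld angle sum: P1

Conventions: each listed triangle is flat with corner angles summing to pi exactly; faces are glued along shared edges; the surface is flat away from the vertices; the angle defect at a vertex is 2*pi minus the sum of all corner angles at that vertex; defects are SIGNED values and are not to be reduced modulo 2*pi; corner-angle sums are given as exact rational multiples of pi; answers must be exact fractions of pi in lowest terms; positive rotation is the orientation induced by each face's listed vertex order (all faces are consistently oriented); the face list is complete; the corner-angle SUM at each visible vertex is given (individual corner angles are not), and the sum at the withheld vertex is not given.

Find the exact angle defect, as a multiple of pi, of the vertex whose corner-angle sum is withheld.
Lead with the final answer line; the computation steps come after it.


Answer: defect(P1) = (5/4)*pi

V = 6, E = 12, F = 8; chi = V - E + F = 2
Gauss-Bonnet: total defect = 2*pi*chi = 4*pi; visible defects sum to (11/4)*pi


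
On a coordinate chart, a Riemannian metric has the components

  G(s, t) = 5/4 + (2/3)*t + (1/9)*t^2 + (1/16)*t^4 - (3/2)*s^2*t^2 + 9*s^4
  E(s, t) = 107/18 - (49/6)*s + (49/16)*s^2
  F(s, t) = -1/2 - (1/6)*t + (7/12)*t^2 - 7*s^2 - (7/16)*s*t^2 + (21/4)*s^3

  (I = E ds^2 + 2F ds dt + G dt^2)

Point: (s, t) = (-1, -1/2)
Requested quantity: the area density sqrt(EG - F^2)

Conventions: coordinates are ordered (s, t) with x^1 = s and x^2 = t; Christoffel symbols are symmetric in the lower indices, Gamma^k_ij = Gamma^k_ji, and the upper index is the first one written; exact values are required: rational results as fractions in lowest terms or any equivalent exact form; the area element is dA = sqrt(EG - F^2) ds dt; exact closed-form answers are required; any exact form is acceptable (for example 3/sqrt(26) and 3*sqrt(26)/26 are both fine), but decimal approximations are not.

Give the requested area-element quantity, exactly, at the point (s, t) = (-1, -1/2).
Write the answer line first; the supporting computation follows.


Answer: sqrt(EG - F^2) = sqrt(859690)/288

E = 2473/144, F = -2383/192, G = 22057/2304; EG - F^2 = 429845/41472


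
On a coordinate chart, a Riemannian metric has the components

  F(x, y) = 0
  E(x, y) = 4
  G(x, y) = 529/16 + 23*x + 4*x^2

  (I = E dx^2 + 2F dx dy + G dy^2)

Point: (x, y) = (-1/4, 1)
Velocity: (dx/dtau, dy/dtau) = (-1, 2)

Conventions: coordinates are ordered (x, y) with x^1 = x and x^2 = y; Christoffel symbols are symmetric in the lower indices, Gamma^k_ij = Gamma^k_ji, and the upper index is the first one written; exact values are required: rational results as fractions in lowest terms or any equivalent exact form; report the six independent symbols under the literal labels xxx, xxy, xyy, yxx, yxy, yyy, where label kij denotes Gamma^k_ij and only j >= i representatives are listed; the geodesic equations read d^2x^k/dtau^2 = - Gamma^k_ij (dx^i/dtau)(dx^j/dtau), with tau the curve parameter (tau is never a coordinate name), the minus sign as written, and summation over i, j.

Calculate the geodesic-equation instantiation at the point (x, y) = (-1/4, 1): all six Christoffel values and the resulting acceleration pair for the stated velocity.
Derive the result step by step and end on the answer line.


E = 4, F = 0, G = 441/16 at the point
E_x = 0, E_y = 0, F_x = 0, F_y = 0, G_x = 21, G_y = 0
EG - F^2 = 441/4;  g^inv = (4/441) * [[441/16, 0], [0, 4]]
first-kind symbols [ij,l] = (1/2)(d_i g_jl + d_j g_il - d_l g_ij): [xx,x] = E_x/2 = 0, [xx,y] = F_x - E_y/2 = 0, [xy,x] = E_y/2 = 0, [xy,y] = G_x/2 = 21/2, [yy,x] = F_y - G_x/2 = -21/2, [yy,y] = G_y/2 = 0
Gamma^x_ij = (G*[ij,x] - F*[ij,y])/(EG - F^2), Gamma^y_ij = (E*[ij,y] - F*[ij,x])/(EG - F^2)
Gamma_xxx = 0, Gamma_xxy = 0, Gamma_xyy = -21/8, Gamma_yxx = 0, Gamma_yxy = 8/21, Gamma_yyy = 0
d^2x/dtau^2 = -(Gamma_xxx*(-1)^2 + 2*Gamma_xxy*(-1)*(2) + Gamma_xyy*(2)^2) = 21/2
d^2y/dtau^2 = -(Gamma_yxx*(-1)^2 + 2*Gamma_yxy*(-1)*(2) + Gamma_yyy*(2)^2) = 32/21

Answer: Gamma_xxx = 0, Gamma_xxy = 0, Gamma_xyy = -21/8, Gamma_yxx = 0, Gamma_yxy = 8/21, Gamma_yyy = 0; accelerations (d^2x/dtau^2, d^2y/dtau^2) = (21/2, 32/21)


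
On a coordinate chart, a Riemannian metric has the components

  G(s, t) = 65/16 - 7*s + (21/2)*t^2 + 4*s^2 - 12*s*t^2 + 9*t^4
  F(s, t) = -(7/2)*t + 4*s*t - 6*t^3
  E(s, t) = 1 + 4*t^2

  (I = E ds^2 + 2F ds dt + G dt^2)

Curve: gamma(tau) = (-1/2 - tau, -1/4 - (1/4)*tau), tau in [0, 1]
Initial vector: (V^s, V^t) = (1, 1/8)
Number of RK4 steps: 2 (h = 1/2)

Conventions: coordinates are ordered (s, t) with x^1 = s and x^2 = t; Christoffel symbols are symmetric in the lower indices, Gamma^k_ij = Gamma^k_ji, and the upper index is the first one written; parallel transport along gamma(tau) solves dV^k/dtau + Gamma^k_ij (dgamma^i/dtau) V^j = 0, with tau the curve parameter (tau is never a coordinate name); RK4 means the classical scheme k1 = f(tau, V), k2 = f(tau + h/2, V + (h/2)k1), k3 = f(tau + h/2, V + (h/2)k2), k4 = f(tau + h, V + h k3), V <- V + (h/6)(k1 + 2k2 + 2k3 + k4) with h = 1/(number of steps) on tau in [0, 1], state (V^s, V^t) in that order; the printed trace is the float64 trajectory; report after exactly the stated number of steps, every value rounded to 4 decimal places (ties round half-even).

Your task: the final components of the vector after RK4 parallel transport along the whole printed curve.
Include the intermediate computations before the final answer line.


gamma'(tau) = (-1, -1/4); f(tau, V)^k = -Gamma^k_ij(gamma(tau)) gamma'^i(tau) V^j; h = 1/2; intermediate values shown to 6 dp
curve data and Christoffel symbols at the stage parameters:
  tau = 0.000000: gamma = (-0.500000, -0.250000), gamma' = (-1.000000, -0.250000); Gamma_sss = 0.000000, Gamma_sst = -0.101226, Gamma_stt = -0.075919, Gamma_tss = 0.000000, Gamma_tst = -0.594701, Gamma_ttt = -0.446026
  tau = 0.250000: gamma = (-0.750000, -0.312500), gamma' = (-1.000000, -0.250000); Gamma_sss = 0.000000, Gamma_sst = -0.089649, Gamma_stt = -0.084046, Gamma_tss = 0.000000, Gamma_tst = -0.508198, Gamma_ttt = -0.476436
  tau = 0.500000: gamma = (-1.000000, -0.375000), gamma' = (-1.000000, -0.250000); Gamma_sss = 0.000000, Gamma_sst = -0.079085, Gamma_stt = -0.088970, Gamma_tss = 0.000000, Gamma_tst = -0.439908, Gamma_ttt = -0.494896
  tau = 0.750000: gamma = (-1.250000, -0.437500), gamma' = (-1.000000, -0.250000); Gamma_sss = 0.000000, Gamma_sst = -0.069892, Gamma_stt = -0.091733, Gamma_tss = 0.000000, Gamma_tst = -0.385341, Gamma_ttt = -0.505760
  tau = 1.000000: gamma = (-1.500000, -0.500000), gamma' = (-1.000000, -0.250000); Gamma_sss = 0.000000, Gamma_sst = -0.062016, Gamma_stt = -0.093023, Gamma_tss = 0.000000, Gamma_tst = -0.341085, Gamma_ttt = -0.511628
step 0: V^s = 1.0000, V^t = 0.1250
step 1: k1 = (-0.040332, -0.236951), k2 = (-0.029464, -0.167022), k3 = (-0.031459, -0.178334), k4 = (-0.023091, -0.128444); V <- V + (h/6)(k1 + 2k2 + 2k3 + k4): V^s = 0.9846, V^t = 0.0370
step 2: k1 = (-0.023214, -0.129128), k2 = (-0.017539, -0.096699), k3 = (-0.018316, -0.100985), k4 = (-0.013971, -0.076842); V <- V + (h/6)(k1 + 2k2 + 2k3 + k4): V^s = 0.9755, V^t = -0.0131

Answer: V^s = 0.9755, V^t = -0.0131


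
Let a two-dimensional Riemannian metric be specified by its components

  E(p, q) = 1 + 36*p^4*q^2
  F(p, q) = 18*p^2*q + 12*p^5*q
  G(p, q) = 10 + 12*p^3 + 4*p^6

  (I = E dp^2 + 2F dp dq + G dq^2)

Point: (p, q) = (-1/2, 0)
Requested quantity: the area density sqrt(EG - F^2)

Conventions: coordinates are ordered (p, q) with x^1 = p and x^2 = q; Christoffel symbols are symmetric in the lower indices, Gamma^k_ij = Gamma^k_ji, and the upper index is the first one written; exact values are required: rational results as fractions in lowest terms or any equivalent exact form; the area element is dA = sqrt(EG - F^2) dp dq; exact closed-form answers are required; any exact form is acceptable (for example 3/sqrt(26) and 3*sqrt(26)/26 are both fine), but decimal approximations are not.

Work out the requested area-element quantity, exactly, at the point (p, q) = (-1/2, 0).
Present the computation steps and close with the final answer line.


E = 1, F = 0, G = 137/16; EG - F^2 = 137/16

Answer: sqrt(EG - F^2) = sqrt(137)/4


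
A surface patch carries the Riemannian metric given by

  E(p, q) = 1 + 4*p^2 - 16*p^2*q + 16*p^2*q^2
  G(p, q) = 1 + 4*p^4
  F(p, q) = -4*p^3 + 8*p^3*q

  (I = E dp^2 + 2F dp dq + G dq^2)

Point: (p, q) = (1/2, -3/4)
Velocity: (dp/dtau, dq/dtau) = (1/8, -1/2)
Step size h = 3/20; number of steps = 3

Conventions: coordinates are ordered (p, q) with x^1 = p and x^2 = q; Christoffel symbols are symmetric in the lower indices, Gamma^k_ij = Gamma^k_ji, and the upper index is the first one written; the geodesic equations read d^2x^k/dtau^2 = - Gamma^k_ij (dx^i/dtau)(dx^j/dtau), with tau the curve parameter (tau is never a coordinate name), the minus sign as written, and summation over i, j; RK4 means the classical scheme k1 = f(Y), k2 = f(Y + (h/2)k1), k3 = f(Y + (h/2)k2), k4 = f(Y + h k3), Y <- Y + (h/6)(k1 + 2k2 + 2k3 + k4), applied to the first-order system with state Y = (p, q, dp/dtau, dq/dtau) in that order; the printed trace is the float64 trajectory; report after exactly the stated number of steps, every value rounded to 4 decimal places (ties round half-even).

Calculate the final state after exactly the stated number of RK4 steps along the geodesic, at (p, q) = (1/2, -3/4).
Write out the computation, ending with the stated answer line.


f(Y) = (dp/dtau, dq/dtau, -Gamma^p_ij Y'^i Y'^j, -Gamma^q_ij Y'^i Y'^j) with the Gammas evaluated at the stage position; h = 0.150000; intermediate values shown to 6 dp
step 0: p = 0.5000, q = -0.7500, dp/dtau = 0.1250, dq/dtau = -0.5000
step 1:
  k1: at (p, q) = (0.500000, -0.750000), (dp/dtau, dq/dtau) = (0.125000, -0.500000); Gamma_ppp = 1.666667, Gamma_ppq = -0.666667, Gamma_pqq = 0.000000, Gamma_qpp = -0.333333, Gamma_qpq = 0.133333, Gamma_qqq = 0.000000; k1 = (0.125000, -0.500000, -0.109375, 0.021875)
  k2: at (p, q) = (0.509375, -0.787500), (dp/dtau, dq/dtau) = (0.116797, -0.498359); Gamma_ppp = 1.657476, Gamma_ppq = -0.655749, Gamma_pqq = 0.000000, Gamma_qpp = -0.327874, Gamma_qpq = 0.129717, Gamma_qqq = 0.000000; k2 = (0.116797, -0.498359, -0.098949, 0.019574)
  k3: at (p, q) = (0.508760, -0.787377), (dp/dtau, dq/dtau) = (0.117579, -0.498532); Gamma_ppp = 1.659070, Gamma_ppq = -0.655650, Gamma_pqq = 0.000000, Gamma_qpp = -0.327825, Gamma_qpq = 0.129553, Gamma_qqq = 0.000000; k3 = (0.117579, -0.498532, -0.099800, 0.019720)
  k4: at (p, q) = (0.517637, -0.824780), (dp/dtau, dq/dtau) = (0.110030, -0.497042); Gamma_ppp = 1.649646, Gamma_ppq = -0.644573, Gamma_pqq = 0.000000, Gamma_qpp = -0.322286, Gamma_qpq = 0.125928, Gamma_qqq = 0.000000; k4 = (0.110030, -0.497042, -0.090474, 0.017676)
  Y <- Y + (h/6)(k1 + 2k2 + 2k3 + k4): p = 0.5176, q = -0.8248, dp/dtau = 0.1101, dq/dtau = -0.4970
step 2:
  k1: at (p, q) = (0.517595, -0.824771), (dp/dtau, dq/dtau) = (0.110066, -0.497047); Gamma_ppp = 1.649755, Gamma_ppq = -0.644568, Gamma_pqq = 0.000000, Gamma_qpp = -0.322284, Gamma_qpq = 0.125918, Gamma_qqq = 0.000000; k1 = (0.110066, -0.497047, -0.090512, 0.017682)
  k2: at (p, q) = (0.525850, -0.862049), (dp/dtau, dq/dtau) = (0.103278, -0.495720); Gamma_ppp = 1.640659, Gamma_ppq = -0.633413, Gamma_pqq = 0.000000, Gamma_qpp = -0.316707, Gamma_qpq = 0.122272, Gamma_qqq = 0.000000; k2 = (0.103278, -0.495720, -0.082357, 0.015898)
  k3: at (p, q) = (0.525340, -0.861950), (dp/dtau, dq/dtau) = (0.103890, -0.495854); Gamma_ppp = 1.641984, Gamma_ppq = -0.633357, Gamma_pqq = 0.000000, Gamma_qpp = -0.316679, Gamma_qpq = 0.122151, Gamma_qqq = 0.000000; k3 = (0.103890, -0.495854, -0.082976, 0.016003)
  k4: at (p, q) = (0.533178, -0.899149), (dp/dtau, dq/dtau) = (0.097620, -0.494646); Gamma_ppp = 1.632882, Gamma_ppq = -0.622247, Gamma_pqq = 0.000000, Gamma_qpp = -0.311124, Gamma_qpq = 0.118561, Gamma_qqq = 0.000000; k4 = (0.097620, -0.494646, -0.075654, 0.014415)
  Y <- Y + (h/6)(k1 + 2k2 + 2k3 + k4): p = 0.5331, q = -0.8991, dp/dtau = 0.0976, dq/dtau = -0.4946
step 3:
  k1: at (p, q) = (0.533145, -0.899142), (dp/dtau, dq/dtau) = (0.097646, -0.494649); Gamma_ppp = 1.632967, Gamma_ppq = -0.622244, Gamma_pqq = 0.000000, Gamma_qpp = -0.311122, Gamma_qpq = 0.118554, Gamma_qqq = 0.000000; k1 = (0.097646, -0.494649, -0.075679, 0.014419)
  k2: at (p, q) = (0.540468, -0.936240), (dp/dtau, dq/dtau) = (0.091970, -0.493568); Gamma_ppp = 1.624267, Gamma_ppq = -0.611224, Gamma_pqq = 0.000000, Gamma_qpp = -0.305612, Gamma_qpq = 0.115004, Gamma_qqq = 0.000000; k2 = (0.091970, -0.493568, -0.069230, 0.013026)
  k3: at (p, q) = (0.540043, -0.936159), (dp/dtau, dq/dtau) = (0.092453, -0.493672); Gamma_ppp = 1.625371, Gamma_ppq = -0.611193, Gamma_pqq = 0.000000, Gamma_qpp = -0.305596, Gamma_qpq = 0.114914, Gamma_qqq = 0.000000; k3 = (0.092453, -0.493672, -0.069685, 0.013102)
  k4: at (p, q) = (0.547013, -0.973192), (dp/dtau, dq/dtau) = (0.087193, -0.492684); Gamma_ppp = 1.616780, Gamma_ppq = -0.600329, Gamma_pqq = 0.000000, Gamma_qpp = -0.300164, Gamma_qpq = 0.111454, Gamma_qqq = 0.000000; k4 = (0.087193, -0.492684, -0.063870, 0.011858)
  Y <- Y + (h/6)(k1 + 2k2 + 2k3 + k4): p = 0.5470, q = -0.9732, dp/dtau = 0.0872, dq/dtau = -0.4927

Answer: p = 0.5470, q = -0.9732, dp/dtau = 0.0872, dq/dtau = -0.4927
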